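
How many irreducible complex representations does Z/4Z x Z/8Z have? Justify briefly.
32

Explanation: The number of irreducible complex representations of a finite group equals its number of conjugacy classes. Z/4Z x Z/8Z is abelian of order 32, so every element is its own conjugacy class: 32 classes, so Z/4Z x Z/8Z (order 32) has exactly 32 irreducible complex representations.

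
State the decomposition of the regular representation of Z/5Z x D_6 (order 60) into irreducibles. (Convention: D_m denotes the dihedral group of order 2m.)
Each irreducible V_i of dimension d_i appears with multiplicity d_i, i.e. rho_reg = (direct sum over all irreducibles V_i) d_i V_i. The irreducible dimensions for Z/5Z x D_6 are 1, 1, 1, 1, 1, 1, 1, 1, 1, 1, 1, 1, 1, 1, 1, 1, 1, 1, 1, 1, 2, 2, 2, 2, 2, 2, 2, 2, 2, 2: 20 irreducibles of dimension 1, each with multiplicity 1; 10 irreducibles of dimension 2, each with multiplicity 2. Total dimension 20*1*1 + 10*2*2 = 60 = |G|.

Proof sketch: General theorem: in the regular representation of a finite group G, each irreducible appears with multiplicity equal to its dimension. Check: dim(rho_reg) = sum d_i^2 = 1 + 1 + 1 + 1 + 1 + 1 + 1 + 1 + 1 + 1 + 1 + 1 + 1 + 1 + 1 + 1 + 1 + 1 + 1 + 1 + 4 + 4 + 4 + 4 + 4 + 4 + 4 + 4 + 4 + 4 = 60 = |G|.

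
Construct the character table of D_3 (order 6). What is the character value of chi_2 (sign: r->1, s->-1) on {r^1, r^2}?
Conjugacy classes: {e} of size 1, {r^1, r^2} of size 2, {s, sr, ..., sr^2} of size 3.
Character table:
  irrep \ class              {e} (size 1)  {r^1, r^2} (size 2)  {s, sr, ..., sr^2} (size 3)
  chi_1 (triv)               1             1                    1                          
  chi_2 (sign: r->1, s->-1)  1             1                    -1                         
  chi_3 (2d, j=1)            2             -1                   0                          

Spot check: chi_2 (sign: r->1, s->-1) on {r^1, r^2} = 1.

Explanation: D_3 has order 2*3 = 6 with 3 conjugacy classes, hence 3 irreducibles. Sum of squared dims 1 + 1 + 4 = 6 = |G|. Linear characters come from the abelianisation; the 2-dimensional irreps have character r^k -> 2*cos(2*pi*j*k/3), reflections -> 0.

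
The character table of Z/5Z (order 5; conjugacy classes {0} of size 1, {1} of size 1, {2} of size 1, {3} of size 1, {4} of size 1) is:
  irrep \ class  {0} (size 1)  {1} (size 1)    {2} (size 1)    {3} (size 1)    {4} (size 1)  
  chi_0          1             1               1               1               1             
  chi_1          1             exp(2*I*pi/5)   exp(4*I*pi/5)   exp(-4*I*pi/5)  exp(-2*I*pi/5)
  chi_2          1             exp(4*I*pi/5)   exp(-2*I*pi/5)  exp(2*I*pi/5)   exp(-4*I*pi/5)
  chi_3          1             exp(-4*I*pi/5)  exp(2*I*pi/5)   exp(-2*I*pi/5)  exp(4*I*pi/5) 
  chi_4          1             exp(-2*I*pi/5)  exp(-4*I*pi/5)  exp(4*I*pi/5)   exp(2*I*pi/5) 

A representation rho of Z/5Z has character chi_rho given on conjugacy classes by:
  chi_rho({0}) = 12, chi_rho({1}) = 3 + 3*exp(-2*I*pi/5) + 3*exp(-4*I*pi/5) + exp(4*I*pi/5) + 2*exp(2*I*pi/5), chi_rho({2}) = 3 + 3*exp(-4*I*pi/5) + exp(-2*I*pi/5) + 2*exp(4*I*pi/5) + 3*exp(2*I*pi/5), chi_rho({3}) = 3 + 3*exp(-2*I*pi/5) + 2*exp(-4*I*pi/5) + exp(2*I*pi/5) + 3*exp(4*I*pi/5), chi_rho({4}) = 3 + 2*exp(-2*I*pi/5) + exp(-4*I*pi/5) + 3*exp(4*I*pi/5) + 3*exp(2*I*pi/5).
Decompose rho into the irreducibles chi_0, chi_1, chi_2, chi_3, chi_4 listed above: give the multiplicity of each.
Multiplicities: chi_0: 3, chi_1: 2, chi_2: 1, chi_3: 3, chi_4: 3.

Argument: Use <chi_rho, chi> = (1/|G|) sum_C |C| * chi_rho(C) * conj(chi(C)) with |G| = 5 for each irreducible chi in the table:
  <chi_rho, chi_0> = (1/5)[1*(12)*conj(1) + 1*(3 + 3*exp(-2*I*pi/5) + 3*exp(-4*I*pi/5) + exp(4*I*pi/5) + 2*exp(2*I*pi/5))*conj(1) + 1*(3 + 3*exp(-4*I*pi/5) + exp(-2*I*pi/5) + 2*exp(4*I*pi/5) + 3*exp(2*I*pi/5))*conj(1) + 1*(3 + 3*exp(-2*I*pi/5) + 2*exp(-4*I*pi/5) + exp(2*I*pi/5) + 3*exp(4*I*pi/5))*conj(1) + 1*(3 + 2*exp(-2*I*pi/5) + exp(-4*I*pi/5) + 3*exp(4*I*pi/5) + 3*exp(2*I*pi/5))*conj(1)]
      = (1/5)[(12) + (3 + 3*exp(-2*I*pi/5) + 3*exp(-4*I*pi/5) + exp(4*I*pi/5) + 2*exp(2*I*pi/5)) + (3 + 3*exp(-4*I*pi/5) + exp(-2*I*pi/5) + 2*exp(4*I*pi/5) + 3*exp(2*I*pi/5)) + (3 + 3*exp(-2*I*pi/5) + 2*exp(-4*I*pi/5) + exp(2*I*pi/5) + 3*exp(4*I*pi/5)) + (3 + 2*exp(-2*I*pi/5) + exp(-4*I*pi/5) + 3*exp(4*I*pi/5) + 3*exp(2*I*pi/5))] = 15/5 = 3
  <chi_rho, chi_1> = (1/5)[1*(12)*conj(1) + 1*(3 + 3*exp(-2*I*pi/5) + 3*exp(-4*I*pi/5) + exp(4*I*pi/5) + 2*exp(2*I*pi/5))*conj(exp(2*I*pi/5)) + 1*(3 + 3*exp(-4*I*pi/5) + exp(-2*I*pi/5) + 2*exp(4*I*pi/5) + 3*exp(2*I*pi/5))*conj(exp(4*I*pi/5)) + 1*(3 + 3*exp(-2*I*pi/5) + 2*exp(-4*I*pi/5) + exp(2*I*pi/5) + 3*exp(4*I*pi/5))*conj(exp(-4*I*pi/5)) + 1*(3 + 2*exp(-2*I*pi/5) + exp(-4*I*pi/5) + 3*exp(4*I*pi/5) + 3*exp(2*I*pi/5))*conj(exp(-2*I*pi/5))]
      = (1/5)[(12) + (2 + 3*exp(-2*I*pi/5) + 3*exp(-4*I*pi/5) + exp(2*I*pi/5) + 3*exp(4*I*pi/5)) + (2 + 3*exp(-2*I*pi/5) + 3*exp(-4*I*pi/5) + exp(4*I*pi/5) + 3*exp(2*I*pi/5)) + (2 + 3*exp(-2*I*pi/5) + exp(-4*I*pi/5) + 3*exp(4*I*pi/5) + 3*exp(2*I*pi/5)) + (2 + 3*exp(-4*I*pi/5) + exp(-2*I*pi/5) + 3*exp(4*I*pi/5) + 3*exp(2*I*pi/5))] = 10/5 = 2
  <chi_rho, chi_2> = (1/5)[1*(12)*conj(1) + 1*(3 + 3*exp(-2*I*pi/5) + 3*exp(-4*I*pi/5) + exp(4*I*pi/5) + 2*exp(2*I*pi/5))*conj(exp(4*I*pi/5)) + 1*(3 + 3*exp(-4*I*pi/5) + exp(-2*I*pi/5) + 2*exp(4*I*pi/5) + 3*exp(2*I*pi/5))*conj(exp(-2*I*pi/5)) + 1*(3 + 3*exp(-2*I*pi/5) + 2*exp(-4*I*pi/5) + exp(2*I*pi/5) + 3*exp(4*I*pi/5))*conj(exp(2*I*pi/5)) + 1*(3 + 2*exp(-2*I*pi/5) + exp(-4*I*pi/5) + 3*exp(4*I*pi/5) + 3*exp(2*I*pi/5))*conj(exp(-4*I*pi/5))]
      = (1/5)[(12) + (1 + 2*exp(-2*I*pi/5) + 3*exp(-4*I*pi/5) + 3*exp(4*I*pi/5) + 3*exp(2*I*pi/5)) + (1 + 3*exp(-2*I*pi/5) + 2*exp(-4*I*pi/5) + 3*exp(4*I*pi/5) + 3*exp(2*I*pi/5)) + (1 + 3*exp(-2*I*pi/5) + 3*exp(-4*I*pi/5) + 2*exp(4*I*pi/5) + 3*exp(2*I*pi/5)) + (1 + 3*exp(-2*I*pi/5) + 3*exp(-4*I*pi/5) + 3*exp(4*I*pi/5) + 2*exp(2*I*pi/5))] = 5/5 = 1
  <chi_rho, chi_3> = (1/5)[1*(12)*conj(1) + 1*(3 + 3*exp(-2*I*pi/5) + 3*exp(-4*I*pi/5) + exp(4*I*pi/5) + 2*exp(2*I*pi/5))*conj(exp(-4*I*pi/5)) + 1*(3 + 3*exp(-4*I*pi/5) + exp(-2*I*pi/5) + 2*exp(4*I*pi/5) + 3*exp(2*I*pi/5))*conj(exp(2*I*pi/5)) + 1*(3 + 3*exp(-2*I*pi/5) + 2*exp(-4*I*pi/5) + exp(2*I*pi/5) + 3*exp(4*I*pi/5))*conj(exp(-2*I*pi/5)) + 1*(3 + 2*exp(-2*I*pi/5) + exp(-4*I*pi/5) + 3*exp(4*I*pi/5) + 3*exp(2*I*pi/5))*conj(exp(4*I*pi/5))]
      = (1/5)[(12) + (3 + 2*exp(-4*I*pi/5) + exp(-2*I*pi/5) + 3*exp(4*I*pi/5) + 3*exp(2*I*pi/5)) + (3 + 3*exp(-2*I*pi/5) + exp(-4*I*pi/5) + 3*exp(4*I*pi/5) + 2*exp(2*I*pi/5)) + (3 + 2*exp(-2*I*pi/5) + 3*exp(-4*I*pi/5) + exp(4*I*pi/5) + 3*exp(2*I*pi/5)) + (3 + 3*exp(-2*I*pi/5) + 3*exp(-4*I*pi/5) + exp(2*I*pi/5) + 2*exp(4*I*pi/5))] = 15/5 = 3
  <chi_rho, chi_4> = (1/5)[1*(12)*conj(1) + 1*(3 + 3*exp(-2*I*pi/5) + 3*exp(-4*I*pi/5) + exp(4*I*pi/5) + 2*exp(2*I*pi/5))*conj(exp(-2*I*pi/5)) + 1*(3 + 3*exp(-4*I*pi/5) + exp(-2*I*pi/5) + 2*exp(4*I*pi/5) + 3*exp(2*I*pi/5))*conj(exp(-4*I*pi/5)) + 1*(3 + 3*exp(-2*I*pi/5) + 2*exp(-4*I*pi/5) + exp(2*I*pi/5) + 3*exp(4*I*pi/5))*conj(exp(4*I*pi/5)) + 1*(3 + 2*exp(-2*I*pi/5) + exp(-4*I*pi/5) + 3*exp(4*I*pi/5) + 3*exp(2*I*pi/5))*conj(exp(2*I*pi/5))]
      = (1/5)[(12) + (3 + 3*exp(-2*I*pi/5) + exp(-4*I*pi/5) + 2*exp(4*I*pi/5) + 3*exp(2*I*pi/5)) + (3 + 2*exp(-2*I*pi/5) + 3*exp(-4*I*pi/5) + exp(2*I*pi/5) + 3*exp(4*I*pi/5)) + (3 + 3*exp(-4*I*pi/5) + exp(-2*I*pi/5) + 3*exp(4*I*pi/5) + 2*exp(2*I*pi/5)) + (3 + 3*exp(-2*I*pi/5) + 2*exp(-4*I*pi/5) + exp(4*I*pi/5) + 3*exp(2*I*pi/5))] = 15/5 = 3
(Exp terms are combined using exp(i*s)*conj(exp(i*t)) = exp(i*(s-t)), and sums of them are collapsed using the identity that for every m > 1 the m distinct m-th roots of unity sum to 0, e.g. 1 + exp(2*I*pi/3) + exp(-2*I*pi/3) = 0.)
Dimension check: dim(rho) = sum (mult * dim) = 3*1 + 2*1 + 1*1 + 3*1 + 3*1 = 12 = chi_rho(e) = 12.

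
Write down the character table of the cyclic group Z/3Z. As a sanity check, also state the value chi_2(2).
Character table of Z/3Z (irreps indexed chi_0,...,chi_2 with chi_k(m) = zeta_3^(k*m), zeta_3 = exp(2*pi*i/3)):
  irrep \ class  {0} (size 1)  {1} (size 1)    {2} (size 1)  
  chi_0          1             1               1             
  chi_1          1             exp(2*I*pi/3)   exp(-2*I*pi/3)
  chi_2          1             exp(-2*I*pi/3)  exp(2*I*pi/3) 

Spot check: chi_2(2) = zeta_3^(2*2) = zeta_3^4 = exp(2*I*pi/3).

Details: Z/3Z is abelian, so all 3 irreducible complex representations are 1-dimensional. They are given by chi_k(m) = zeta_3^(k*m) for k = 0,...,2. Row orthogonality: sum_m chi_k(m) conj(chi_l(m)) = 3 * [k = l].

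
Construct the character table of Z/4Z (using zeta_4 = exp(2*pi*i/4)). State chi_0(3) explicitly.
Character table of Z/4Z (irreps indexed chi_0,...,chi_3 with chi_k(m) = zeta_4^(k*m), zeta_4 = exp(2*pi*i/4)):
  irrep \ class  {0} (size 1)  {1} (size 1)  {2} (size 1)  {3} (size 1)
  chi_0          1             1             1             1           
  chi_1          1             I             -1            -I          
  chi_2          1             -1            1             -1          
  chi_3          1             -I            -1            I           

Spot check: chi_0(3) = zeta_4^(0*3) = zeta_4^0 = 1.

Proof sketch: Z/4Z is abelian, so all 4 irreducible complex representations are 1-dimensional. They are given by chi_k(m) = zeta_4^(k*m) for k = 0,...,3. Row orthogonality: sum_m chi_k(m) conj(chi_l(m)) = 4 * [k = l].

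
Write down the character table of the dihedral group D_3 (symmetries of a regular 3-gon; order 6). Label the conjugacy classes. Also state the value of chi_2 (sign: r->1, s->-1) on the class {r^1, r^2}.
Conjugacy classes: {e} of size 1, {r^1, r^2} of size 2, {s, sr, ..., sr^2} of size 3.
Character table:
  irrep \ class              {e} (size 1)  {r^1, r^2} (size 2)  {s, sr, ..., sr^2} (size 3)
  chi_1 (triv)               1             1                    1                          
  chi_2 (sign: r->1, s->-1)  1             1                    -1                         
  chi_3 (2d, j=1)            2             -1                   0                          

Spot check: chi_2 (sign: r->1, s->-1) on {r^1, r^2} = 1.

Argument: D_3 has order 2*3 = 6 with 3 conjugacy classes, hence 3 irreducibles. Sum of squared dims 1 + 1 + 4 = 6 = |G|. Linear characters come from the abelianisation; the 2-dimensional irreps have character r^k -> 2*cos(2*pi*j*k/3), reflections -> 0.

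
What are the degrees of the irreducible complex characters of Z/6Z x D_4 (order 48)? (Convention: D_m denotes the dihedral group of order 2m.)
Dimensions: 1, 1, 1, 1, 1, 1, 1, 1, 1, 1, 1, 1, 1, 1, 1, 1, 1, 1, 1, 1, 1, 1, 1, 1, 2, 2, 2, 2, 2, 2

Explanation: There are 30 irreducibles (= number of conjugacy classes). Their dimensions d_i satisfy sum d_i^2 = |G| = 48: 1 + 1 + 1 + 1 + 1 + 1 + 1 + 1 + 1 + 1 + 1 + 1 + 1 + 1 + 1 + 1 + 1 + 1 + 1 + 1 + 1 + 1 + 1 + 1 + 4 + 4 + 4 + 4 + 4 + 4 = 48. (For the product with Z/6Z: each of the 6 1-dim characters of Z/6Z tensors with each irrep of D_4, giving 6 copies of each D_4-dimension.)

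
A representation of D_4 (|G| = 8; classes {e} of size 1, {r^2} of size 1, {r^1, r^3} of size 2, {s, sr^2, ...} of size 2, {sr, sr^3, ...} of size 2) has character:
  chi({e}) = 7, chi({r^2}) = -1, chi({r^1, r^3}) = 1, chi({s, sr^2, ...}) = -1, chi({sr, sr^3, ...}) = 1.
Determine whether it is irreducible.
Not irreducible (reducible): <chi, chi> = 7 > 1.

Justification: <chi, chi> = (1/|G|) sum_C |C| * |chi(C)|^2 = (1/8)[1*|7|^2 + 1*|-1|^2 + 2*|1|^2 + 2*|-1|^2 + 2*|1|^2]
  = (1/8)[(49) + (1) + (2) + (2) + (2)] = 56/8 = 7.
A character is irreducible iff <chi, chi> = 1, so this representation is reducible.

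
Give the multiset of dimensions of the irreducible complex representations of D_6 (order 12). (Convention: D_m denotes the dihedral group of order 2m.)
Dimensions: 1, 1, 1, 1, 2, 2

Solution. There are 6 irreducibles (= number of conjugacy classes). Their dimensions d_i satisfy sum d_i^2 = |G| = 12: 1 + 1 + 1 + 1 + 4 + 4 = 12.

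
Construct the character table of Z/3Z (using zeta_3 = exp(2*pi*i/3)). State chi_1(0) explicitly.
Character table of Z/3Z (irreps indexed chi_0,...,chi_2 with chi_k(m) = zeta_3^(k*m), zeta_3 = exp(2*pi*i/3)):
  irrep \ class  {0} (size 1)  {1} (size 1)    {2} (size 1)  
  chi_0          1             1               1             
  chi_1          1             exp(2*I*pi/3)   exp(-2*I*pi/3)
  chi_2          1             exp(-2*I*pi/3)  exp(2*I*pi/3) 

Spot check: chi_1(0) = zeta_3^(1*0) = zeta_3^0 = 1.

Explanation: Z/3Z is abelian, so all 3 irreducible complex representations are 1-dimensional. They are given by chi_k(m) = zeta_3^(k*m) for k = 0,...,2. Row orthogonality: sum_m chi_k(m) conj(chi_l(m)) = 3 * [k = l].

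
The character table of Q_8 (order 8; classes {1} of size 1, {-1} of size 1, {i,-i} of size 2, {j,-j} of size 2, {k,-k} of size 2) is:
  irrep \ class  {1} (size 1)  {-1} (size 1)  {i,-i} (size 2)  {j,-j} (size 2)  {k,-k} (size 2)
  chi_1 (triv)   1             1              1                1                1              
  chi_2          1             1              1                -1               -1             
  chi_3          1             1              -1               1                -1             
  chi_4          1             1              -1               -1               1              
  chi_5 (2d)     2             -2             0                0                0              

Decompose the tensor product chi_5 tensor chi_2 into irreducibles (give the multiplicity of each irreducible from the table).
chi_5 tensor chi_2 = chi_5 (all other irreducibles have multiplicity 0).

Derivation: The character of a tensor product is the pointwise product (chi_5 * chi_2)(C) = chi_5(C) * chi_2(C):
  {1}: (2)*(1), {-1}: (-2)*(1), {i,-i}: (0)*(1), {j,-j}: (0)*(-1), {k,-k}: (0)*(-1)
so (chi_5 * chi_2) takes values
  {1} -> 2, {-1} -> -2, {i,-i} -> 0, {j,-j} -> 0, {k,-k} -> 0.
Now take the inner product of this character with each irreducible chi from the table, <chi_5*chi_2, chi> = (1/8) sum_C |C| (chi_5*chi_2)(C) conj(chi(C)):
  <chi_5*chi_2, chi_1> = (1/8)[1*(2)*conj(1) + 1*(-2)*conj(1) + 2*(0)*conj(1) + 2*(0)*conj(1) + 2*(0)*conj(1)]
      = (1/8)[(2) + (-2) + (0) + (0) + (0)] = 0/8 = 0
  <chi_5*chi_2, chi_2> = (1/8)[1*(2)*conj(1) + 1*(-2)*conj(1) + 2*(0)*conj(1) + 2*(0)*conj(-1) + 2*(0)*conj(-1)]
      = (1/8)[(2) + (-2) + (0) + (0) + (0)] = 0/8 = 0
  <chi_5*chi_2, chi_3> = (1/8)[1*(2)*conj(1) + 1*(-2)*conj(1) + 2*(0)*conj(-1) + 2*(0)*conj(1) + 2*(0)*conj(-1)]
      = (1/8)[(2) + (-2) + (0) + (0) + (0)] = 0/8 = 0
  <chi_5*chi_2, chi_4> = (1/8)[1*(2)*conj(1) + 1*(-2)*conj(1) + 2*(0)*conj(-1) + 2*(0)*conj(-1) + 2*(0)*conj(1)]
      = (1/8)[(2) + (-2) + (0) + (0) + (0)] = 0/8 = 0
  <chi_5*chi_2, chi_5> = (1/8)[1*(2)*conj(2) + 1*(-2)*conj(-2) + 2*(0)*conj(0) + 2*(0)*conj(0) + 2*(0)*conj(0)]
      = (1/8)[(4) + (4) + (0) + (0) + (0)] = 8/8 = 1
Hence the multiplicities are chi_5: 1. Dimension check: dim(chi_5)*dim(chi_2) = 2*1 = 2 and sum (mult * dim) = 1*2 = 2.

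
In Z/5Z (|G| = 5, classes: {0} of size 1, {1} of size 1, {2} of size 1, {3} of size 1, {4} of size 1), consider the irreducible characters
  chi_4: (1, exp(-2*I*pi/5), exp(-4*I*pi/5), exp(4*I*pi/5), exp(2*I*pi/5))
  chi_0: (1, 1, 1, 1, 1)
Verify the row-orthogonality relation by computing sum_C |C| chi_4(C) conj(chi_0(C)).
Sum = 0; so <chi_4, chi_0> = 0 (distinct irreducibles are orthogonal).

Explanation: Compute term by term over conjugacy classes (|C| * chi_4(C) * conj(chi_0(C))):
  1*(1)*conj(1) + 1*(exp(-2*I*pi/5))*conj(1) + 1*(exp(-4*I*pi/5))*conj(1) + 1*(exp(4*I*pi/5))*conj(1) + 1*(exp(2*I*pi/5))*conj(1)
  = (1) + (exp(-2*I*pi/5)) + (exp(-4*I*pi/5)) + (exp(4*I*pi/5)) + (exp(2*I*pi/5))
  = 0.
(Exp terms are combined using exp(i*s)*conj(exp(i*t)) = exp(i*(s-t)), and sums of them are collapsed using the identity that for every m > 1 the m distinct m-th roots of unity sum to 0, e.g. 1 + exp(2*I*pi/3) + exp(-2*I*pi/3) = 0.)
Dividing by |G| = 5 gives 0/5 = 0, matching the row-orthogonality relation <chi_4, chi_0> = [chi_4 = chi_0].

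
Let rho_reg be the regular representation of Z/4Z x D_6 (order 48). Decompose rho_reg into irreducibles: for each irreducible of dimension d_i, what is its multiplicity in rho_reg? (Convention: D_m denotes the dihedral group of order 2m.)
Each irreducible V_i of dimension d_i appears with multiplicity d_i, i.e. rho_reg = (direct sum over all irreducibles V_i) d_i V_i. The irreducible dimensions for Z/4Z x D_6 are 1, 1, 1, 1, 1, 1, 1, 1, 1, 1, 1, 1, 1, 1, 1, 1, 2, 2, 2, 2, 2, 2, 2, 2: 16 irreducibles of dimension 1, each with multiplicity 1; 8 irreducibles of dimension 2, each with multiplicity 2. Total dimension 16*1*1 + 8*2*2 = 48 = |G|.

Explanation: General theorem: in the regular representation of a finite group G, each irreducible appears with multiplicity equal to its dimension. Check: dim(rho_reg) = sum d_i^2 = 1 + 1 + 1 + 1 + 1 + 1 + 1 + 1 + 1 + 1 + 1 + 1 + 1 + 1 + 1 + 1 + 4 + 4 + 4 + 4 + 4 + 4 + 4 + 4 = 48 = |G|.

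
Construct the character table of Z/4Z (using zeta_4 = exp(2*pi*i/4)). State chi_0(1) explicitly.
Character table of Z/4Z (irreps indexed chi_0,...,chi_3 with chi_k(m) = zeta_4^(k*m), zeta_4 = exp(2*pi*i/4)):
  irrep \ class  {0} (size 1)  {1} (size 1)  {2} (size 1)  {3} (size 1)
  chi_0          1             1             1             1           
  chi_1          1             I             -1            -I          
  chi_2          1             -1            1             -1          
  chi_3          1             -I            -1            I           

Spot check: chi_0(1) = zeta_4^(0*1) = zeta_4^0 = 1.

Argument: Z/4Z is abelian, so all 4 irreducible complex representations are 1-dimensional. They are given by chi_k(m) = zeta_4^(k*m) for k = 0,...,3. Row orthogonality: sum_m chi_k(m) conj(chi_l(m)) = 4 * [k = l].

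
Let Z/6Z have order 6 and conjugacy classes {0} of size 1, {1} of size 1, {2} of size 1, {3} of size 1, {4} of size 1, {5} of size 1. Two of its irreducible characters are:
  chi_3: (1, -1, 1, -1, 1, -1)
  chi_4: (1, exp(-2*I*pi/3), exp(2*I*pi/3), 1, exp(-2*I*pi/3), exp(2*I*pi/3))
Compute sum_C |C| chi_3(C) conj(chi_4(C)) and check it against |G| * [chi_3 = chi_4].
Sum = 0; so <chi_3, chi_4> = 0 (distinct irreducibles are orthogonal).

Why: Compute term by term over conjugacy classes (|C| * chi_3(C) * conj(chi_4(C))):
  1*(1)*conj(1) + 1*(-1)*conj(exp(-2*I*pi/3)) + 1*(1)*conj(exp(2*I*pi/3)) + 1*(-1)*conj(1) + 1*(1)*conj(exp(-2*I*pi/3)) + 1*(-1)*conj(exp(2*I*pi/3))
  = (1) + (-exp(2*I*pi/3)) + (exp(-2*I*pi/3)) + (-1) + (exp(2*I*pi/3)) + (-exp(-2*I*pi/3))
  = 0.
(Exp terms are combined using exp(i*s)*conj(exp(i*t)) = exp(i*(s-t)), and sums of them are collapsed using the identity that for every m > 1 the m distinct m-th roots of unity sum to 0, e.g. 1 + exp(2*I*pi/3) + exp(-2*I*pi/3) = 0.)
Dividing by |G| = 6 gives 0/6 = 0, matching the row-orthogonality relation <chi_3, chi_4> = [chi_3 = chi_4].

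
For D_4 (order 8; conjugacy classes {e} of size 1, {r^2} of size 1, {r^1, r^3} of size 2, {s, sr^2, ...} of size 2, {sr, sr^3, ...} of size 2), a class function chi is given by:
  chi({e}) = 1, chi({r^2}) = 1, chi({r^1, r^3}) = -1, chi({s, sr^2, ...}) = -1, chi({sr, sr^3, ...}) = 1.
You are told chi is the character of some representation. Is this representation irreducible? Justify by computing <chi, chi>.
Irreducible: <chi, chi> = 1.

Derivation: <chi, chi> = (1/|G|) sum_C |C| * |chi(C)|^2 = (1/8)[1*|1|^2 + 1*|1|^2 + 2*|-1|^2 + 2*|-1|^2 + 2*|1|^2]
  = (1/8)[(1) + (1) + (2) + (2) + (2)] = 8/8 = 1.
A character is irreducible iff <chi, chi> = 1, so this representation is irreducible.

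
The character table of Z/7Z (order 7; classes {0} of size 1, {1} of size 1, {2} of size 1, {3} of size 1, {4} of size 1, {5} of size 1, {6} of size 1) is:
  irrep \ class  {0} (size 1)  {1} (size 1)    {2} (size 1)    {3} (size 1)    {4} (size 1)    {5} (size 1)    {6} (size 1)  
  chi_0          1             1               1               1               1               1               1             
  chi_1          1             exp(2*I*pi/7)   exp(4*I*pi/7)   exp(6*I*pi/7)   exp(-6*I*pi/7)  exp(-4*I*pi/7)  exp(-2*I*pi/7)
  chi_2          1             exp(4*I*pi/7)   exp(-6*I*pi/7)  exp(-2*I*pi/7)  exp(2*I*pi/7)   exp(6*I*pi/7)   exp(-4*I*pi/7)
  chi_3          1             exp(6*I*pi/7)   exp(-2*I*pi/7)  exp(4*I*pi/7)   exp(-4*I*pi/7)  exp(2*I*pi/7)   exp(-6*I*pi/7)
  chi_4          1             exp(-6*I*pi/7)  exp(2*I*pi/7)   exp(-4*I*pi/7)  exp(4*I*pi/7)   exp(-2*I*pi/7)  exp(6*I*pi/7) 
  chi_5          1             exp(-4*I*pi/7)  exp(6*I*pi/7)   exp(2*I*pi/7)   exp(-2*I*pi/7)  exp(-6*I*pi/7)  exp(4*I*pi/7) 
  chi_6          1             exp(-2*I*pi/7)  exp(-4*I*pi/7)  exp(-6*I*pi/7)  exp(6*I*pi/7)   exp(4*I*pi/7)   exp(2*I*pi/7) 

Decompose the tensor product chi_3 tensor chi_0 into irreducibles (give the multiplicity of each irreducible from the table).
chi_3 tensor chi_0 = chi_3 (all other irreducibles have multiplicity 0).

Proof sketch: The character of a tensor product is the pointwise product (chi_3 * chi_0)(C) = chi_3(C) * chi_0(C):
  {0}: (1)*(1), {1}: (exp(6*I*pi/7))*(1), {2}: (exp(-2*I*pi/7))*(1), {3}: (exp(4*I*pi/7))*(1), {4}: (exp(-4*I*pi/7))*(1), {5}: (exp(2*I*pi/7))*(1), {6}: (exp(-6*I*pi/7))*(1)
so (chi_3 * chi_0) takes values
  {0} -> 1, {1} -> exp(6*I*pi/7), {2} -> exp(-2*I*pi/7), {3} -> exp(4*I*pi/7), {4} -> exp(-4*I*pi/7), {5} -> exp(2*I*pi/7), {6} -> exp(-6*I*pi/7).
Now take the inner product of this character with each irreducible chi from the table, <chi_3*chi_0, chi> = (1/7) sum_C |C| (chi_3*chi_0)(C) conj(chi(C)):
  <chi_3*chi_0, chi_0> = (1/7)[1*(1)*conj(1) + 1*(exp(6*I*pi/7))*conj(1) + 1*(exp(-2*I*pi/7))*conj(1) + 1*(exp(4*I*pi/7))*conj(1) + 1*(exp(-4*I*pi/7))*conj(1) + 1*(exp(2*I*pi/7))*conj(1) + 1*(exp(-6*I*pi/7))*conj(1)]
      = (1/7)[(1) + (exp(6*I*pi/7)) + (exp(-2*I*pi/7)) + (exp(4*I*pi/7)) + (exp(-4*I*pi/7)) + (exp(2*I*pi/7)) + (exp(-6*I*pi/7))] = 0/7 = 0
  <chi_3*chi_0, chi_1> = (1/7)[1*(1)*conj(1) + 1*(exp(6*I*pi/7))*conj(exp(2*I*pi/7)) + 1*(exp(-2*I*pi/7))*conj(exp(4*I*pi/7)) + 1*(exp(4*I*pi/7))*conj(exp(6*I*pi/7)) + 1*(exp(-4*I*pi/7))*conj(exp(-6*I*pi/7)) + 1*(exp(2*I*pi/7))*conj(exp(-4*I*pi/7)) + 1*(exp(-6*I*pi/7))*conj(exp(-2*I*pi/7))]
      = (1/7)[(1) + (exp(4*I*pi/7)) + (exp(-6*I*pi/7)) + (exp(-2*I*pi/7)) + (exp(2*I*pi/7)) + (exp(6*I*pi/7)) + (exp(-4*I*pi/7))] = 0/7 = 0
  <chi_3*chi_0, chi_2> = (1/7)[1*(1)*conj(1) + 1*(exp(6*I*pi/7))*conj(exp(4*I*pi/7)) + 1*(exp(-2*I*pi/7))*conj(exp(-6*I*pi/7)) + 1*(exp(4*I*pi/7))*conj(exp(-2*I*pi/7)) + 1*(exp(-4*I*pi/7))*conj(exp(2*I*pi/7)) + 1*(exp(2*I*pi/7))*conj(exp(6*I*pi/7)) + 1*(exp(-6*I*pi/7))*conj(exp(-4*I*pi/7))]
      = (1/7)[(1) + (exp(2*I*pi/7)) + (exp(4*I*pi/7)) + (exp(6*I*pi/7)) + (exp(-6*I*pi/7)) + (exp(-4*I*pi/7)) + (exp(-2*I*pi/7))] = 0/7 = 0
  <chi_3*chi_0, chi_3> = (1/7)[1*(1)*conj(1) + 1*(exp(6*I*pi/7))*conj(exp(6*I*pi/7)) + 1*(exp(-2*I*pi/7))*conj(exp(-2*I*pi/7)) + 1*(exp(4*I*pi/7))*conj(exp(4*I*pi/7)) + 1*(exp(-4*I*pi/7))*conj(exp(-4*I*pi/7)) + 1*(exp(2*I*pi/7))*conj(exp(2*I*pi/7)) + 1*(exp(-6*I*pi/7))*conj(exp(-6*I*pi/7))]
      = (1/7)[(1) + (1) + (1) + (1) + (1) + (1) + (1)] = 7/7 = 1
  <chi_3*chi_0, chi_4> = (1/7)[1*(1)*conj(1) + 1*(exp(6*I*pi/7))*conj(exp(-6*I*pi/7)) + 1*(exp(-2*I*pi/7))*conj(exp(2*I*pi/7)) + 1*(exp(4*I*pi/7))*conj(exp(-4*I*pi/7)) + 1*(exp(-4*I*pi/7))*conj(exp(4*I*pi/7)) + 1*(exp(2*I*pi/7))*conj(exp(-2*I*pi/7)) + 1*(exp(-6*I*pi/7))*conj(exp(6*I*pi/7))]
      = (1/7)[(1) + (exp(-2*I*pi/7)) + (exp(-4*I*pi/7)) + (exp(-6*I*pi/7)) + (exp(6*I*pi/7)) + (exp(4*I*pi/7)) + (exp(2*I*pi/7))] = 0/7 = 0
  <chi_3*chi_0, chi_5> = (1/7)[1*(1)*conj(1) + 1*(exp(6*I*pi/7))*conj(exp(-4*I*pi/7)) + 1*(exp(-2*I*pi/7))*conj(exp(6*I*pi/7)) + 1*(exp(4*I*pi/7))*conj(exp(2*I*pi/7)) + 1*(exp(-4*I*pi/7))*conj(exp(-2*I*pi/7)) + 1*(exp(2*I*pi/7))*conj(exp(-6*I*pi/7)) + 1*(exp(-6*I*pi/7))*conj(exp(4*I*pi/7))]
      = (1/7)[(1) + (exp(-4*I*pi/7)) + (exp(6*I*pi/7)) + (exp(2*I*pi/7)) + (exp(-2*I*pi/7)) + (exp(-6*I*pi/7)) + (exp(4*I*pi/7))] = 0/7 = 0
  <chi_3*chi_0, chi_6> = (1/7)[1*(1)*conj(1) + 1*(exp(6*I*pi/7))*conj(exp(-2*I*pi/7)) + 1*(exp(-2*I*pi/7))*conj(exp(-4*I*pi/7)) + 1*(exp(4*I*pi/7))*conj(exp(-6*I*pi/7)) + 1*(exp(-4*I*pi/7))*conj(exp(6*I*pi/7)) + 1*(exp(2*I*pi/7))*conj(exp(4*I*pi/7)) + 1*(exp(-6*I*pi/7))*conj(exp(2*I*pi/7))]
      = (1/7)[(1) + (exp(-6*I*pi/7)) + (exp(2*I*pi/7)) + (exp(-4*I*pi/7)) + (exp(4*I*pi/7)) + (exp(-2*I*pi/7)) + (exp(6*I*pi/7))] = 0/7 = 0
(Exp terms are combined using exp(i*s)*conj(exp(i*t)) = exp(i*(s-t)), and sums of them are collapsed using the identity that for every m > 1 the m distinct m-th roots of unity sum to 0, e.g. 1 + exp(2*I*pi/3) + exp(-2*I*pi/3) = 0.)
Hence the multiplicities are chi_3: 1. Dimension check: dim(chi_3)*dim(chi_0) = 1*1 = 1 and sum (mult * dim) = 1*1 = 1.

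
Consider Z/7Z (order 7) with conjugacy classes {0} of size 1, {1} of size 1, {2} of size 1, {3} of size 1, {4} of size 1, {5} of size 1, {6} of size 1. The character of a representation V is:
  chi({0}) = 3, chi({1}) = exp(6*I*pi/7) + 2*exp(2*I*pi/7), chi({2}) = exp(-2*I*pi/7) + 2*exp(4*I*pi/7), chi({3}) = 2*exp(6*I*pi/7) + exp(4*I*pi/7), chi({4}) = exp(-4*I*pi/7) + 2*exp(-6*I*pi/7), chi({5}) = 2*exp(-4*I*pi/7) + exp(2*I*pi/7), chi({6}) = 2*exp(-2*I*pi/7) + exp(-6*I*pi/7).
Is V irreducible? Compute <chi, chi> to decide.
Not irreducible (reducible): <chi, chi> = 5 > 1.

Explanation: <chi, chi> = (1/|G|) sum_C |C| * |chi(C)|^2 = (1/7)[1*|3|^2 + 1*|exp(6*I*pi/7) + 2*exp(2*I*pi/7)|^2 + 1*|exp(-2*I*pi/7) + 2*exp(4*I*pi/7)|^2 + 1*|2*exp(6*I*pi/7) + exp(4*I*pi/7)|^2 + 1*|exp(-4*I*pi/7) + 2*exp(-6*I*pi/7)|^2 + 1*|2*exp(-4*I*pi/7) + exp(2*I*pi/7)|^2 + 1*|2*exp(-2*I*pi/7) + exp(-6*I*pi/7)|^2]
  = (1/7)[(9) + (5 + 2*exp(-4*I*pi/7) + 2*exp(4*I*pi/7)) + (5 + 2*exp(-6*I*pi/7) + 2*exp(6*I*pi/7)) + (5 + 2*exp(-2*I*pi/7) + 2*exp(2*I*pi/7)) + (5 + 2*exp(-2*I*pi/7) + 2*exp(2*I*pi/7)) + (5 + 2*exp(-6*I*pi/7) + 2*exp(6*I*pi/7)) + (5 + 2*exp(-4*I*pi/7) + 2*exp(4*I*pi/7))] = 35/7 = 5.
(Exp terms are combined using exp(i*s)*conj(exp(i*t)) = exp(i*(s-t)), and sums of them are collapsed using the identity that for every m > 1 the m distinct m-th roots of unity sum to 0, e.g. 1 + exp(2*I*pi/3) + exp(-2*I*pi/3) = 0.)
A character is irreducible iff <chi, chi> = 1, so this representation is reducible.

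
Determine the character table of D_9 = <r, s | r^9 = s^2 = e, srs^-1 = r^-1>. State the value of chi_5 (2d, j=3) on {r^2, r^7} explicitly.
Conjugacy classes: {e} of size 1, {r^1, r^8} of size 2, {r^2, r^7} of size 2, {r^3, r^6} of size 2, {r^4, r^5} of size 2, {s, sr, ..., sr^8} of size 9.
Character table:
  irrep \ class              {e} (size 1)  {r^1, r^8} (size 2)  {r^2, r^7} (size 2)  {r^3, r^6} (size 2)  {r^4, r^5} (size 2)  {s, sr, ..., sr^8} (size 9)
  chi_1 (triv)               1             1                    1                    1                    1                    1                          
  chi_2 (sign: r->1, s->-1)  1             1                    1                    1                    1                    -1                         
  chi_3 (2d, j=1)            2             2*cos(2*pi/9)        2*cos(4*pi/9)        -1                   -2*cos(pi/9)         0                          
  chi_4 (2d, j=2)            2             2*cos(4*pi/9)        -2*cos(pi/9)         -1                   2*cos(2*pi/9)        0                          
  chi_5 (2d, j=3)            2             -1                   -1                   2                    -1                   0                          
  chi_6 (2d, j=4)            2             -2*cos(pi/9)         2*cos(2*pi/9)        -1                   2*cos(4*pi/9)        0                          

Spot check: chi_5 (2d, j=3) on {r^2, r^7} = -1.

Solution. D_9 has order 2*9 = 18 with 6 conjugacy classes, hence 6 irreducibles. Sum of squared dims 1 + 1 + 4 + 4 + 4 + 4 = 18 = |G|. Linear characters come from the abelianisation; the 2-dimensional irreps have character r^k -> 2*cos(2*pi*j*k/9), reflections -> 0.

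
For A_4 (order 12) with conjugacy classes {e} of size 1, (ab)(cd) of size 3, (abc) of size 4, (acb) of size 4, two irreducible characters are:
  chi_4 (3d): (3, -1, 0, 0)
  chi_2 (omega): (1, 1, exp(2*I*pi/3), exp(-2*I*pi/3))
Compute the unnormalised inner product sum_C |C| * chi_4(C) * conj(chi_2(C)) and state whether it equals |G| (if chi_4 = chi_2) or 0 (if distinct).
Sum = 0; so <chi_4, chi_2> = 0 (distinct irreducibles are orthogonal).

Justification: Compute term by term over conjugacy classes (|C| * chi_4(C) * conj(chi_2(C))):
  1*(3)*conj(1) + 3*(-1)*conj(1) + 4*(0)*conj(exp(2*I*pi/3)) + 4*(0)*conj(exp(-2*I*pi/3))
  = (3) + (-3) + (0) + (0)
  = 0.
(Exp terms are combined using exp(i*s)*conj(exp(i*t)) = exp(i*(s-t)), and sums of them are collapsed using the identity that for every m > 1 the m distinct m-th roots of unity sum to 0, e.g. 1 + exp(2*I*pi/3) + exp(-2*I*pi/3) = 0.)
Dividing by |G| = 12 gives 0/12 = 0, matching the row-orthogonality relation <chi_4, chi_2> = [chi_4 = chi_2].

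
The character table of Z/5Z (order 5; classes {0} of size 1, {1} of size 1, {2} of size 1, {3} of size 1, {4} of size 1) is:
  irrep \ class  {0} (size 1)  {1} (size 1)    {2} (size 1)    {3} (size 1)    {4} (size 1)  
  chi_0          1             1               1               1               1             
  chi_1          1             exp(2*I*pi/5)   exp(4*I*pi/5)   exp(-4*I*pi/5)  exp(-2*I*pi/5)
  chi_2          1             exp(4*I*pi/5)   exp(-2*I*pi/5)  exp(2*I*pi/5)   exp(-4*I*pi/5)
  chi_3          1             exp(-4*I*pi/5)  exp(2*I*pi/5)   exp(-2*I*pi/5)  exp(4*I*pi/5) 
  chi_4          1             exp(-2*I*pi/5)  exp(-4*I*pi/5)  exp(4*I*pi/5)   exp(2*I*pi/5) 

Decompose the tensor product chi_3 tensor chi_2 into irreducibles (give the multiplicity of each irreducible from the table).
chi_3 tensor chi_2 = chi_0 (all other irreducibles have multiplicity 0).

Solution. The character of a tensor product is the pointwise product (chi_3 * chi_2)(C) = chi_3(C) * chi_2(C):
  {0}: (1)*(1), {1}: (exp(-4*I*pi/5))*(exp(4*I*pi/5)), {2}: (exp(2*I*pi/5))*(exp(-2*I*pi/5)), {3}: (exp(-2*I*pi/5))*(exp(2*I*pi/5)), {4}: (exp(4*I*pi/5))*(exp(-4*I*pi/5))
so (chi_3 * chi_2) takes values
  {0} -> 1, {1} -> 1, {2} -> 1, {3} -> 1, {4} -> 1.
Now take the inner product of this character with each irreducible chi from the table, <chi_3*chi_2, chi> = (1/5) sum_C |C| (chi_3*chi_2)(C) conj(chi(C)):
  <chi_3*chi_2, chi_0> = (1/5)[1*(1)*conj(1) + 1*(1)*conj(1) + 1*(1)*conj(1) + 1*(1)*conj(1) + 1*(1)*conj(1)]
      = (1/5)[(1) + (1) + (1) + (1) + (1)] = 5/5 = 1
  <chi_3*chi_2, chi_1> = (1/5)[1*(1)*conj(1) + 1*(1)*conj(exp(2*I*pi/5)) + 1*(1)*conj(exp(4*I*pi/5)) + 1*(1)*conj(exp(-4*I*pi/5)) + 1*(1)*conj(exp(-2*I*pi/5))]
      = (1/5)[(1) + (exp(-2*I*pi/5)) + (exp(-4*I*pi/5)) + (exp(4*I*pi/5)) + (exp(2*I*pi/5))] = 0/5 = 0
  <chi_3*chi_2, chi_2> = (1/5)[1*(1)*conj(1) + 1*(1)*conj(exp(4*I*pi/5)) + 1*(1)*conj(exp(-2*I*pi/5)) + 1*(1)*conj(exp(2*I*pi/5)) + 1*(1)*conj(exp(-4*I*pi/5))]
      = (1/5)[(1) + (exp(-4*I*pi/5)) + (exp(2*I*pi/5)) + (exp(-2*I*pi/5)) + (exp(4*I*pi/5))] = 0/5 = 0
  <chi_3*chi_2, chi_3> = (1/5)[1*(1)*conj(1) + 1*(1)*conj(exp(-4*I*pi/5)) + 1*(1)*conj(exp(2*I*pi/5)) + 1*(1)*conj(exp(-2*I*pi/5)) + 1*(1)*conj(exp(4*I*pi/5))]
      = (1/5)[(1) + (exp(4*I*pi/5)) + (exp(-2*I*pi/5)) + (exp(2*I*pi/5)) + (exp(-4*I*pi/5))] = 0/5 = 0
  <chi_3*chi_2, chi_4> = (1/5)[1*(1)*conj(1) + 1*(1)*conj(exp(-2*I*pi/5)) + 1*(1)*conj(exp(-4*I*pi/5)) + 1*(1)*conj(exp(4*I*pi/5)) + 1*(1)*conj(exp(2*I*pi/5))]
      = (1/5)[(1) + (exp(2*I*pi/5)) + (exp(4*I*pi/5)) + (exp(-4*I*pi/5)) + (exp(-2*I*pi/5))] = 0/5 = 0
(Exp terms are combined using exp(i*s)*conj(exp(i*t)) = exp(i*(s-t)), and sums of them are collapsed using the identity that for every m > 1 the m distinct m-th roots of unity sum to 0, e.g. 1 + exp(2*I*pi/3) + exp(-2*I*pi/3) = 0.)
Hence the multiplicities are chi_0: 1. Dimension check: dim(chi_3)*dim(chi_2) = 1*1 = 1 and sum (mult * dim) = 1*1 = 1.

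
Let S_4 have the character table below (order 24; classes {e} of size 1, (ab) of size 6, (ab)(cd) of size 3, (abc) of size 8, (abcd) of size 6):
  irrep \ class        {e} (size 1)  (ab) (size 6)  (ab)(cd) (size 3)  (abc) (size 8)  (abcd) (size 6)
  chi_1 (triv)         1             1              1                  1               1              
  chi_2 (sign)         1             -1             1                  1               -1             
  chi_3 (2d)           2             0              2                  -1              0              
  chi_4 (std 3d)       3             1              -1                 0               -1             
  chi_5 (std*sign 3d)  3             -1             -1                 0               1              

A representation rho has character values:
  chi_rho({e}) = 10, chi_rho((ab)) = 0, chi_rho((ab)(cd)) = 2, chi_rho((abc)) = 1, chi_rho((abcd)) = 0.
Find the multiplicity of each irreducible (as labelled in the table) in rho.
Multiplicities: chi_1: 1, chi_2: 1, chi_3: 1, chi_4: 1, chi_5: 1.

Argument: Use <chi_rho, chi> = (1/|G|) sum_C |C| * chi_rho(C) * conj(chi(C)) with |G| = 24 for each irreducible chi in the table:
  <chi_rho, chi_1> = (1/24)[1*(10)*conj(1) + 6*(0)*conj(1) + 3*(2)*conj(1) + 8*(1)*conj(1) + 6*(0)*conj(1)]
      = (1/24)[(10) + (0) + (6) + (8) + (0)] = 24/24 = 1
  <chi_rho, chi_2> = (1/24)[1*(10)*conj(1) + 6*(0)*conj(-1) + 3*(2)*conj(1) + 8*(1)*conj(1) + 6*(0)*conj(-1)]
      = (1/24)[(10) + (0) + (6) + (8) + (0)] = 24/24 = 1
  <chi_rho, chi_3> = (1/24)[1*(10)*conj(2) + 6*(0)*conj(0) + 3*(2)*conj(2) + 8*(1)*conj(-1) + 6*(0)*conj(0)]
      = (1/24)[(20) + (0) + (12) + (-8) + (0)] = 24/24 = 1
  <chi_rho, chi_4> = (1/24)[1*(10)*conj(3) + 6*(0)*conj(1) + 3*(2)*conj(-1) + 8*(1)*conj(0) + 6*(0)*conj(-1)]
      = (1/24)[(30) + (0) + (-6) + (0) + (0)] = 24/24 = 1
  <chi_rho, chi_5> = (1/24)[1*(10)*conj(3) + 6*(0)*conj(-1) + 3*(2)*conj(-1) + 8*(1)*conj(0) + 6*(0)*conj(1)]
      = (1/24)[(30) + (0) + (-6) + (0) + (0)] = 24/24 = 1
Dimension check: dim(rho) = sum (mult * dim) = 1*1 + 1*1 + 1*2 + 1*3 + 1*3 = 10 = chi_rho(e) = 10.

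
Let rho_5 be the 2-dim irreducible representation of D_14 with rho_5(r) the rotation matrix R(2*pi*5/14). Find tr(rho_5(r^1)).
chi_{rho_5}(r^1) = 2*cos(2*pi*5*1/14) = -2*cos(2*pi/7)

Working: rho_5(r^1) is rotation by angle 2*pi*5*1/14, whose trace is 2*cos(2*pi*5*1/14) = -2*cos(2*pi/7).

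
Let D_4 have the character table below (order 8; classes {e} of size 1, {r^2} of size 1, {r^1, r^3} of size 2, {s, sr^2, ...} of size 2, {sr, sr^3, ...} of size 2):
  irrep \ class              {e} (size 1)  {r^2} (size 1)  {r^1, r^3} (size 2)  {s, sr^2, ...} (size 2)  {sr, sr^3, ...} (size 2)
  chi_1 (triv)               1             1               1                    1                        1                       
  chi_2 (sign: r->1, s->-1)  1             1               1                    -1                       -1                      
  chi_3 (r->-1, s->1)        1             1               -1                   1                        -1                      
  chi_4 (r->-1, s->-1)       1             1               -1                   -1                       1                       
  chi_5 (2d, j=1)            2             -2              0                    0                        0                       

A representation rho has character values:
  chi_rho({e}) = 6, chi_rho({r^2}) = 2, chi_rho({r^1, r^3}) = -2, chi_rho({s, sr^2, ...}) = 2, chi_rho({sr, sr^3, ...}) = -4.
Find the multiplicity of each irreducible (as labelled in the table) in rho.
Multiplicities: chi_1: 0, chi_2: 1, chi_3: 3, chi_4: 0, chi_5: 1.

Justification: Use <chi_rho, chi> = (1/|G|) sum_C |C| * chi_rho(C) * conj(chi(C)) with |G| = 8 for each irreducible chi in the table:
  <chi_rho, chi_1> = (1/8)[1*(6)*conj(1) + 1*(2)*conj(1) + 2*(-2)*conj(1) + 2*(2)*conj(1) + 2*(-4)*conj(1)]
      = (1/8)[(6) + (2) + (-4) + (4) + (-8)] = 0/8 = 0
  <chi_rho, chi_2> = (1/8)[1*(6)*conj(1) + 1*(2)*conj(1) + 2*(-2)*conj(1) + 2*(2)*conj(-1) + 2*(-4)*conj(-1)]
      = (1/8)[(6) + (2) + (-4) + (-4) + (8)] = 8/8 = 1
  <chi_rho, chi_3> = (1/8)[1*(6)*conj(1) + 1*(2)*conj(1) + 2*(-2)*conj(-1) + 2*(2)*conj(1) + 2*(-4)*conj(-1)]
      = (1/8)[(6) + (2) + (4) + (4) + (8)] = 24/8 = 3
  <chi_rho, chi_4> = (1/8)[1*(6)*conj(1) + 1*(2)*conj(1) + 2*(-2)*conj(-1) + 2*(2)*conj(-1) + 2*(-4)*conj(1)]
      = (1/8)[(6) + (2) + (4) + (-4) + (-8)] = 0/8 = 0
  <chi_rho, chi_5> = (1/8)[1*(6)*conj(2) + 1*(2)*conj(-2) + 2*(-2)*conj(0) + 2*(2)*conj(0) + 2*(-4)*conj(0)]
      = (1/8)[(12) + (-4) + (0) + (0) + (0)] = 8/8 = 1
Dimension check: dim(rho) = sum (mult * dim) = 0*1 + 1*1 + 3*1 + 0*1 + 1*2 = 6 = chi_rho(e) = 6.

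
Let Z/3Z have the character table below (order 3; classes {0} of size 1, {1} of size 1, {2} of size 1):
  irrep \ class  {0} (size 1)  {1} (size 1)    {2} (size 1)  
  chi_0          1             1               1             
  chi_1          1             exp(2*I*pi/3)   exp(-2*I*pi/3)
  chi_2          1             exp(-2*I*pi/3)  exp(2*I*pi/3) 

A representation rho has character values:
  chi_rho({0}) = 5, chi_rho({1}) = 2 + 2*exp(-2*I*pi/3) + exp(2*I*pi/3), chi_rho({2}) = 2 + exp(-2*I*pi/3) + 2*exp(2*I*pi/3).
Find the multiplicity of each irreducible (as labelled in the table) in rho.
Multiplicities: chi_0: 2, chi_1: 1, chi_2: 2.

Derivation: Use <chi_rho, chi> = (1/|G|) sum_C |C| * chi_rho(C) * conj(chi(C)) with |G| = 3 for each irreducible chi in the table:
  <chi_rho, chi_0> = (1/3)[1*(5)*conj(1) + 1*(2 + 2*exp(-2*I*pi/3) + exp(2*I*pi/3))*conj(1) + 1*(2 + exp(-2*I*pi/3) + 2*exp(2*I*pi/3))*conj(1)]
      = (1/3)[(5) + (2 + 2*exp(-2*I*pi/3) + exp(2*I*pi/3)) + (2 + exp(-2*I*pi/3) + 2*exp(2*I*pi/3))] = 6/3 = 2
  <chi_rho, chi_1> = (1/3)[1*(5)*conj(1) + 1*(2 + 2*exp(-2*I*pi/3) + exp(2*I*pi/3))*conj(exp(2*I*pi/3)) + 1*(2 + exp(-2*I*pi/3) + 2*exp(2*I*pi/3))*conj(exp(-2*I*pi/3))]
      = (1/3)[(5) + (-1) + (-1)] = 3/3 = 1
  <chi_rho, chi_2> = (1/3)[1*(5)*conj(1) + 1*(2 + 2*exp(-2*I*pi/3) + exp(2*I*pi/3))*conj(exp(-2*I*pi/3)) + 1*(2 + exp(-2*I*pi/3) + 2*exp(2*I*pi/3))*conj(exp(2*I*pi/3))]
      = (1/3)[(5) + (2 + exp(-2*I*pi/3) + 2*exp(2*I*pi/3)) + (2 + 2*exp(-2*I*pi/3) + exp(2*I*pi/3))] = 6/3 = 2
(Exp terms are combined using exp(i*s)*conj(exp(i*t)) = exp(i*(s-t)), and sums of them are collapsed using the identity that for every m > 1 the m distinct m-th roots of unity sum to 0, e.g. 1 + exp(2*I*pi/3) + exp(-2*I*pi/3) = 0.)
Dimension check: dim(rho) = sum (mult * dim) = 2*1 + 1*1 + 2*1 = 5 = chi_rho(e) = 5.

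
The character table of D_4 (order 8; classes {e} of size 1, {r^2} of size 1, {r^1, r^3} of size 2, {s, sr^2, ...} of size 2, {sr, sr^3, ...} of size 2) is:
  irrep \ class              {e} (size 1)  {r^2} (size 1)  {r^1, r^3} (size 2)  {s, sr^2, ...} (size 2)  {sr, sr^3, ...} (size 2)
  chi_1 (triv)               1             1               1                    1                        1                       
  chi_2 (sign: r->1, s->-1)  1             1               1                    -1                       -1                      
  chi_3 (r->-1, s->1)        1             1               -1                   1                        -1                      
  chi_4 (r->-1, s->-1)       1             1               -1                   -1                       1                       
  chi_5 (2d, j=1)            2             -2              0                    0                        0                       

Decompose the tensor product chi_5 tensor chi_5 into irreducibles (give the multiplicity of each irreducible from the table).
chi_5 tensor chi_5 = chi_1 + chi_2 + chi_3 + chi_4 (all other irreducibles have multiplicity 0).

Why: The character of a tensor product is the pointwise product (chi_5 * chi_5)(C) = chi_5(C) * chi_5(C):
  {e}: (2)*(2), {r^2}: (-2)*(-2), {r^1, r^3}: (0)*(0), {s, sr^2, ...}: (0)*(0), {sr, sr^3, ...}: (0)*(0)
so (chi_5 * chi_5) takes values
  {e} -> 4, {r^2} -> 4, {r^1, r^3} -> 0, {s, sr^2, ...} -> 0, {sr, sr^3, ...} -> 0.
Now take the inner product of this character with each irreducible chi from the table, <chi_5*chi_5, chi> = (1/8) sum_C |C| (chi_5*chi_5)(C) conj(chi(C)):
  <chi_5*chi_5, chi_1> = (1/8)[1*(4)*conj(1) + 1*(4)*conj(1) + 2*(0)*conj(1) + 2*(0)*conj(1) + 2*(0)*conj(1)]
      = (1/8)[(4) + (4) + (0) + (0) + (0)] = 8/8 = 1
  <chi_5*chi_5, chi_2> = (1/8)[1*(4)*conj(1) + 1*(4)*conj(1) + 2*(0)*conj(1) + 2*(0)*conj(-1) + 2*(0)*conj(-1)]
      = (1/8)[(4) + (4) + (0) + (0) + (0)] = 8/8 = 1
  <chi_5*chi_5, chi_3> = (1/8)[1*(4)*conj(1) + 1*(4)*conj(1) + 2*(0)*conj(-1) + 2*(0)*conj(1) + 2*(0)*conj(-1)]
      = (1/8)[(4) + (4) + (0) + (0) + (0)] = 8/8 = 1
  <chi_5*chi_5, chi_4> = (1/8)[1*(4)*conj(1) + 1*(4)*conj(1) + 2*(0)*conj(-1) + 2*(0)*conj(-1) + 2*(0)*conj(1)]
      = (1/8)[(4) + (4) + (0) + (0) + (0)] = 8/8 = 1
  <chi_5*chi_5, chi_5> = (1/8)[1*(4)*conj(2) + 1*(4)*conj(-2) + 2*(0)*conj(0) + 2*(0)*conj(0) + 2*(0)*conj(0)]
      = (1/8)[(8) + (-8) + (0) + (0) + (0)] = 0/8 = 0
Hence the multiplicities are chi_1: 1, chi_2: 1, chi_3: 1, chi_4: 1. Dimension check: dim(chi_5)*dim(chi_5) = 2*2 = 4 and sum (mult * dim) = 1*1 + 1*1 + 1*1 + 1*1 = 4.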